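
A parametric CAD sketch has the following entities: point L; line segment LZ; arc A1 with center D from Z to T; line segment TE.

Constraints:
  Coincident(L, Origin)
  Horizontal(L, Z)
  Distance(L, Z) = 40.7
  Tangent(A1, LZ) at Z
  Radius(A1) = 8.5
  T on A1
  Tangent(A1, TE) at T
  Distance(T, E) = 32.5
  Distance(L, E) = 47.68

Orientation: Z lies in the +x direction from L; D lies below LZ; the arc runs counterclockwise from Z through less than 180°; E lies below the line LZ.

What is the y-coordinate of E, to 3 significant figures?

-39.2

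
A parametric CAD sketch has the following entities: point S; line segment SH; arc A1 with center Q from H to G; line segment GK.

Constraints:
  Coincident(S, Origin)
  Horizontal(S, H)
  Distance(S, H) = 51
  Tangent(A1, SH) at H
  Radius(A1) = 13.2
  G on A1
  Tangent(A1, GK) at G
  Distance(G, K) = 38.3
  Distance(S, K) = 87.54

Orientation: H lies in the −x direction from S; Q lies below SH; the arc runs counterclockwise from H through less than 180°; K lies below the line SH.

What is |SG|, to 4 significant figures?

64.40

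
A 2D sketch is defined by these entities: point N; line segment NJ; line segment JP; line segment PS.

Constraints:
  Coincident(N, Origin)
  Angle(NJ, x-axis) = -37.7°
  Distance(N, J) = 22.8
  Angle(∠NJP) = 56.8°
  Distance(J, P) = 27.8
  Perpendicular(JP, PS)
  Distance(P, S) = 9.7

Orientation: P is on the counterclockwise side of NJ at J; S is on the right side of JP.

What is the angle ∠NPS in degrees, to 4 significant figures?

141.2°

N is at the origin; NJ runs at -37.7° with length 22.8, so J = 22.8·(cos -37.7°, sin -37.7°) = (18.04, -13.94). ∠NJP = 56.8°, so JP runs at -37.7° + (180° − 56.8°) = 85.50° from the x-axis; with |JP| = 27.8, P = J + 27.8·(cos 85.50°, sin 85.50°) = (20.22, 13.77). JP ⟂ PS; with |PS| = 9.7 on the right of JP, S = P + 9.7·(0.9969, -0.07846) = (29.89, 13.01). Then cos ∠NPS = PN·PS / (|PN||PS|), giving 141.2°.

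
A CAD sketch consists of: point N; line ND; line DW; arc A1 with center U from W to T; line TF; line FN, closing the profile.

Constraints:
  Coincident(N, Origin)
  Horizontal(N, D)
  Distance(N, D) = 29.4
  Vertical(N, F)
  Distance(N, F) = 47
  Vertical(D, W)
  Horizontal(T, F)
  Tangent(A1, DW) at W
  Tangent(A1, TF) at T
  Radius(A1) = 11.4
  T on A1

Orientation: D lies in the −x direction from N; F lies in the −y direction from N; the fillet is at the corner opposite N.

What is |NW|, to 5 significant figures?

46.171

N is at the origin; ND is horizontal with |ND| = 29.4 and D on the −x side, so D = (-29.400, 0.0000). NF is vertical with |NF| = 47.0 and F on the −y side, so F = (0.0000, -47.000). The virtual corner opposite N is at (-29.400, -47.000). Tangency of A1 to DW means the radius UW is perpendicular to DW and tangency of A1 to TF means the radius UT is perpendicular to TF, with radius 11.4, so the center U sits 11.4 in from both sides at U = (-18.000, -35.600). That places the tangent points at W = (-29.400, -35.600) on DW and T = (-18.000, -47.000) on TF. Then |NW| = |W − N| = 46.171.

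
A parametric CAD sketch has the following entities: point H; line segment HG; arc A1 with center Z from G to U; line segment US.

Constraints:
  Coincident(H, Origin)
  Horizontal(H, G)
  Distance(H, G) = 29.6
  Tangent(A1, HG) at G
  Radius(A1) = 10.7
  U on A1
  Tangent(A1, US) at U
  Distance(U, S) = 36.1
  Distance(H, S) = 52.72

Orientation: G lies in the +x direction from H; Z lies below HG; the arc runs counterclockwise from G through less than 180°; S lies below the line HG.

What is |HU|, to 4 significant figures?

22.30

H is at the origin; H and G share the same y with |HG| = 29.6 and G on the +x side, so G = (29.60, 0.000). Tangency of A1 to HG means the radius ZG is perpendicular to HG, so Z = G + (0, -10.7) = (29.60, -10.70). Since ZU ⟂ US (tangency), |ZS| = √(10.7² + 36.1²) = 37.65 regardless of where U sits on A1. So S lies on both circle(H, 52.72) and circle(Z, 37.65); the below-HG intersection is S = (22.50, -47.68). U is the foot of the tangent from S: U = (18.95, -11.75).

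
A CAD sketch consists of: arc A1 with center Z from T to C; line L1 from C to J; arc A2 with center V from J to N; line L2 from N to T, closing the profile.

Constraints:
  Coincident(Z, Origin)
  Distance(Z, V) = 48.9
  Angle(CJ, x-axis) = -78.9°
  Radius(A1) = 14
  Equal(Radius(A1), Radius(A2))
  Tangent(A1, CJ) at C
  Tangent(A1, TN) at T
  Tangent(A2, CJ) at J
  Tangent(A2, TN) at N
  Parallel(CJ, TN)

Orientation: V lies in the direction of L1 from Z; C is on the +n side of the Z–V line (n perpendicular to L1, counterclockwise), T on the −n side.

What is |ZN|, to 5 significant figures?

50.865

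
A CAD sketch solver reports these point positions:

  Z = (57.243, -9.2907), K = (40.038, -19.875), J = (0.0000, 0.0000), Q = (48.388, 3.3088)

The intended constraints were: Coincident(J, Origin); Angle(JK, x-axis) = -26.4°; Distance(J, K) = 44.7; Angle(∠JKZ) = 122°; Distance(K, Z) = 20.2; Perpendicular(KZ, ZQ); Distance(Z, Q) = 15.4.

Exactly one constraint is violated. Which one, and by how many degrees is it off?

Perpendicular(KZ, ZQ) — off by 3.50°.

J = (0.00, 0.00) ✓; JK at -26.40° ✓; |JK| = 44.70 ✓; ∠JKZ = 122.0° ✓; |KZ| = 20.20 ✓; ∠(KZ, ZQ) = 93.50° ✗; |ZQ| = 15.40 ✓.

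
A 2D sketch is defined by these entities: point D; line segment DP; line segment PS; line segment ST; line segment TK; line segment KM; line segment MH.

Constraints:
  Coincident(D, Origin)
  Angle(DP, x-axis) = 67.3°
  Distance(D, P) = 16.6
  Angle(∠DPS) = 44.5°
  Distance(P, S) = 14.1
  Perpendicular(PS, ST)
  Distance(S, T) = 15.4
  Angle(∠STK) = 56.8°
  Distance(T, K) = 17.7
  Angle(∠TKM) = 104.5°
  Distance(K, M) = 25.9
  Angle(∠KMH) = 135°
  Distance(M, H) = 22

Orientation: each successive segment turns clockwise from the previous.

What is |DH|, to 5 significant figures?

43.083

∠TKM = 104.5° gives KM at 3.1000° from the x-axis; with |KM| = 25.9, M = (26.704, 15.255). ∠KMH = 135.0° gives MH at -41.900° from the x-axis; with |MH| = 22.0, H = (43.079, 0.56254). Then |DH| = |H − D| = 43.083.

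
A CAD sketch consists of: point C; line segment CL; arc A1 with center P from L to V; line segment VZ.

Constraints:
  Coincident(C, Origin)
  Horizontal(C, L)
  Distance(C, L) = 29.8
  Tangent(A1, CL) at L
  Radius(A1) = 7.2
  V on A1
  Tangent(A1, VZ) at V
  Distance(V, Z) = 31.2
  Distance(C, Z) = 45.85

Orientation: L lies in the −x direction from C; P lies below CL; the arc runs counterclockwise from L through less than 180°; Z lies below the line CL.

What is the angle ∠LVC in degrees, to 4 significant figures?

41.00°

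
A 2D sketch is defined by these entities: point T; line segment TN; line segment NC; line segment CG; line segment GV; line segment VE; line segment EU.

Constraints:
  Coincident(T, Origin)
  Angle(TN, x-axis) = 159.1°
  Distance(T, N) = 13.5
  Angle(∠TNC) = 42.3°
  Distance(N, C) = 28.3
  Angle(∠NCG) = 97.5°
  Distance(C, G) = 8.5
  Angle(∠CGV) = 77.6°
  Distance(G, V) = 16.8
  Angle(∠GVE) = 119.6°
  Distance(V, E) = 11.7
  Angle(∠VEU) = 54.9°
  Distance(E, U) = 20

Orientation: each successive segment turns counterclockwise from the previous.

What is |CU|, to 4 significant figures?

0.8472

T is at the origin; TN runs at 159.1° with length 13.5, so N = (-12.61, 4.816). ∠TNC = 42.3° gives NC at -63.20° from the x-axis; with |NC| = 28.3, C = (0.1481, -20.44). ∠NCG = 97.5° gives CG at 19.30° from the x-axis; with |CG| = 8.5, G = (8.170, -17.63). ∠CGV = 77.6° gives GV at 121.7° from the x-axis; with |GV| = 16.8, V = (-0.6575, -3.341). ∠GVE = 119.6° gives VE at -177.9° from the x-axis; with |VE| = 11.7, E = (-12.35, -3.770). ∠VEU = 54.9° gives EU at -52.80° from the x-axis; with |EU| = 20.0, U = (-0.2577, -19.70). Then |CU| = |U − C| = 0.8472.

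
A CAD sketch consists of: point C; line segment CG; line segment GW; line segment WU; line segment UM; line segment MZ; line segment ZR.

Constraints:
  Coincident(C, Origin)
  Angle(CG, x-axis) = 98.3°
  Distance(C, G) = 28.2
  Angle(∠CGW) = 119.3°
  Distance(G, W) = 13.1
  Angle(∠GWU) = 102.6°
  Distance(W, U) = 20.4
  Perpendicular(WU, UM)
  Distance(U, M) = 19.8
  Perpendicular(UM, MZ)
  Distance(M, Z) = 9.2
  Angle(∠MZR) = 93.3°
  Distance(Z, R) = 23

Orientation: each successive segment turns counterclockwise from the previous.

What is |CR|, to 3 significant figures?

35.7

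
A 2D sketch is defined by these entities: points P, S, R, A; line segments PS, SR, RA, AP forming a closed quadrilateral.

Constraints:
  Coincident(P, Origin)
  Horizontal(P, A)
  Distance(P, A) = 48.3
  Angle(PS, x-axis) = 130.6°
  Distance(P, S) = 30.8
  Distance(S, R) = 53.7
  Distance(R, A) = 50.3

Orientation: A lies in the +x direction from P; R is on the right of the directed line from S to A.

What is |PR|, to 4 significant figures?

24.84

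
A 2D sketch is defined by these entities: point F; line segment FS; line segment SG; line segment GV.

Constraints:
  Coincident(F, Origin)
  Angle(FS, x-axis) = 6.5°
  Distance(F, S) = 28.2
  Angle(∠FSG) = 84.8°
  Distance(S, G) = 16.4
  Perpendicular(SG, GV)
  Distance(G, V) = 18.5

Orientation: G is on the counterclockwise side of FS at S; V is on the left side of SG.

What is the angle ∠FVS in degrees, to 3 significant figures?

83.1°

∠FSG = 84.8°, so SG runs at 6.5° + (180° − 84.8°) = 102° from the x-axis; with |SG| = 16.4, G = S + 16.4·(cos 102°, sin 102°) = (24.7, 19.3). The perpendicularity gives GV at right angles to SG; with |GV| = 18.5 on the left of SG, V = G + 18.5·(-0.979, -0.203) = (6.58, 15.5). Then cos ∠FVS = VF·VS / (|VF||VS|), giving 83.1°.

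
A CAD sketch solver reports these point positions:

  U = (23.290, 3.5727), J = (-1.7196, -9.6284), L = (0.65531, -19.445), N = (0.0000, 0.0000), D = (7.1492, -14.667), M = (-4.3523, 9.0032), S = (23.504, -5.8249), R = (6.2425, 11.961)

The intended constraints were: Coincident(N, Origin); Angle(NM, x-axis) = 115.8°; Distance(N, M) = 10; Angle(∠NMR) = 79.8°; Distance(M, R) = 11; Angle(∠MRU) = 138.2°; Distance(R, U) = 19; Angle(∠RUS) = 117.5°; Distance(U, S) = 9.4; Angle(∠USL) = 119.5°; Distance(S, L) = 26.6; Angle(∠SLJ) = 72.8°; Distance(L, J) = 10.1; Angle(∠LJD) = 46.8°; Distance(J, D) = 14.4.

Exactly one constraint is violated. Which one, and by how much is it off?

Distance(J, D) = 14.4 — off by 4.20.

N = (0.00, 0.00) ✓; NM at 115.8° ✓; |NM| = 10.00 ✓; ∠NMR = 79.80° ✓; |MR| = 11.00 ✓; ∠MRU = 138.2° ✓; |RU| = 19.00 ✓; ∠RUS = 117.5° ✓; |US| = 9.400 ✓; ∠USL = 119.5° ✓; |SL| = 26.60 ✓; ∠SLJ = 72.80° ✓; |LJ| = 10.10 ✓; ∠LJD = 46.80° ✓; |JD| = 10.20 ✗.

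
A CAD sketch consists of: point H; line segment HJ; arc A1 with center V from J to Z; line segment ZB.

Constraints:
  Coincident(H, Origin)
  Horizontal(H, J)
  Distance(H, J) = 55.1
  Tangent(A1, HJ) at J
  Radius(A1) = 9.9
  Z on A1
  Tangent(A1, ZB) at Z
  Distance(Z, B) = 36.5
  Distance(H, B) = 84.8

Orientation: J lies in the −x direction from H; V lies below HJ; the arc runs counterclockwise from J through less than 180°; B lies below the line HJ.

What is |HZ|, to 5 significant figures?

65.201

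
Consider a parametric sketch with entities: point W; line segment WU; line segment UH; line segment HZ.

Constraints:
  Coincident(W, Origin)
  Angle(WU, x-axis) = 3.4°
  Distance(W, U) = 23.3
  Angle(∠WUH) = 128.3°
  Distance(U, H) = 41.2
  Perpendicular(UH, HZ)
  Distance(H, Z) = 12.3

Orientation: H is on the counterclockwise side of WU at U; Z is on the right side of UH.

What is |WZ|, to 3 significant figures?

63.5

∠WUH = 128.3°, so UH runs at 3.4° + (180° − 128.3°) = 55.1° from the x-axis; with |UH| = 41.2, H = U + 41.2·(cos 55.1°, sin 55.1°) = (46.8, 35.2). UH is perpendicular to HZ; with |HZ| = 12.3 on the right of UH, Z = H + 12.3·(0.820, -0.572) = (56.9, 28.1). Then |WZ| = |Z − W| = 63.5.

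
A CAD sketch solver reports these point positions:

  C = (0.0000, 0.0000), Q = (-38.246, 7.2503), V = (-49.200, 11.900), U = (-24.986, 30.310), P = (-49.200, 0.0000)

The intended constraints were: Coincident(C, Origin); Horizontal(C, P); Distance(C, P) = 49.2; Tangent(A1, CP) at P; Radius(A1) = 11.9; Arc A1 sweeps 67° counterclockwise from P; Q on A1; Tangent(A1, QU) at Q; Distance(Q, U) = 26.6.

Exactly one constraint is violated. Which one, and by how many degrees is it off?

Tangent(A1, QU) at Q — off by 6.90°.

C = (0.00, 0.00) ✓; C.y = 0.00, P.y = 0.00 ✓; |CP| = 49.20 ✓; ∠(VP, PC) = 90.00° ✓; |VP| = 11.90 ✓; bearing(V→Q) − bearing(V→P) = 67.00° ✓; |VQ| = 11.90 ✓; ∠(VQ, QU) = 96.90° ✗; |QU| = 26.60 ✓.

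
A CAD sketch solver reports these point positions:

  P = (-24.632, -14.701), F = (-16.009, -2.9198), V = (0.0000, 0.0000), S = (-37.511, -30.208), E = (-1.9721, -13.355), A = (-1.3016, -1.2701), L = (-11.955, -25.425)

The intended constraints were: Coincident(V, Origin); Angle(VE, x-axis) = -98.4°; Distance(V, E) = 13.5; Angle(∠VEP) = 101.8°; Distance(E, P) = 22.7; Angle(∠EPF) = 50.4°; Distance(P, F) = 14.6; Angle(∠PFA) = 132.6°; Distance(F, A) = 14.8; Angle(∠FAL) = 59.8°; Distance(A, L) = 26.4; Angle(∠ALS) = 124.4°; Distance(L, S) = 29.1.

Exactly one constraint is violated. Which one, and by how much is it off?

Distance(L, S) = 29.1 — off by 3.10.

V = (0.00, 0.00) ✓; VE at -98.40° ✓; |VE| = 13.50 ✓; ∠VEP = 101.8° ✓; |EP| = 22.70 ✓; ∠EPF = 50.40° ✓; |PF| = 14.60 ✓; ∠PFA = 132.6° ✓; |FA| = 14.80 ✓; ∠FAL = 59.80° ✓; |AL| = 26.40 ✓; ∠ALS = 124.4° ✓; |LS| = 26.00 ✗.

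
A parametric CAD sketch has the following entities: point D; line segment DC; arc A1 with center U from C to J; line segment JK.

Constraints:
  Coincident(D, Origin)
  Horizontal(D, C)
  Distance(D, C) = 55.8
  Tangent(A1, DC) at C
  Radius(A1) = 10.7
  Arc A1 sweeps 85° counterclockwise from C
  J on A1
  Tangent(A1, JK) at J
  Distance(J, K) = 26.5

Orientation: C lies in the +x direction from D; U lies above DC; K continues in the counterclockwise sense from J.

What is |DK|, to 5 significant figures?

77.699

D is at the origin; D and C share the same y with |DC| = 55.8 and C on the +x side, so C = (55.800, 0.0000). A1 meets DC tangentially, so UC is at right angles to DC, so U = C + (0, 10.7) = (55.800, 10.700). On A1, C sits at bearing -90° from U; an 85° counterclockwise sweep puts J at bearing -5°, so J = U + 10.7·(cos -5°, sin -5°) = (66.459, 9.7674). The tangent condition forces UJ to be normal to JK, so JK runs along (−sin -5°, cos -5°); with |JK| = 26.5, K = (68.769, 36.167). Then |DK| = |K − D| = 77.699.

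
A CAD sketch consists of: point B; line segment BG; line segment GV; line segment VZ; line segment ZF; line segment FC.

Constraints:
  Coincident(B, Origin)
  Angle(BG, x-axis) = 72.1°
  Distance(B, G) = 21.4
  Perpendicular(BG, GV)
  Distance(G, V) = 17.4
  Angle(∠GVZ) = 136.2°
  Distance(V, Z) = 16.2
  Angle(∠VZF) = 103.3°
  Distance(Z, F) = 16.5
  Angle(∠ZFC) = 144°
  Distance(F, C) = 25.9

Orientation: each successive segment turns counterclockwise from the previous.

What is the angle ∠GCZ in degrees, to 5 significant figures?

47.771°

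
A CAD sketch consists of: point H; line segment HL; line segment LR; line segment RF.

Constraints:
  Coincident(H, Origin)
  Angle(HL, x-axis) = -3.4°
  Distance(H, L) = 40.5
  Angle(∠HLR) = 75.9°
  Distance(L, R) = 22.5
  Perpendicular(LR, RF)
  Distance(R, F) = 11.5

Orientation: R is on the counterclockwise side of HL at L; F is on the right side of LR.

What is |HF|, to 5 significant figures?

52.328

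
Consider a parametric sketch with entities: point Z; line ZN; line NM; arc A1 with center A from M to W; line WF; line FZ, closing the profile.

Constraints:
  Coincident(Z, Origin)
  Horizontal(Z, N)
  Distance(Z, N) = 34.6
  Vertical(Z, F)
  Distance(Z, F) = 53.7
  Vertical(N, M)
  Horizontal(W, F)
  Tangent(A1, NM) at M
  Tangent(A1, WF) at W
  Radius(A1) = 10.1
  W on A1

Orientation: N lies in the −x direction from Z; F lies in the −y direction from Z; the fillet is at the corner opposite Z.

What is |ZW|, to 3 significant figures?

59.0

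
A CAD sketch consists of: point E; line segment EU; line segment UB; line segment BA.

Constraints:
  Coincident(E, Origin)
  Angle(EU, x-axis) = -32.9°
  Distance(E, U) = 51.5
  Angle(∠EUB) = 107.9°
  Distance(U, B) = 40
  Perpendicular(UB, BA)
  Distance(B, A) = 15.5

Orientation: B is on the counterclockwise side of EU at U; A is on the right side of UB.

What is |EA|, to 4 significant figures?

85.31

E is at the origin; EU runs at -32.9° with length 51.5, so U = 51.5·(cos -32.9°, sin -32.9°) = (43.24, -27.97). ∠EUB = 107.9°, so UB runs at -32.9° + (180° − 107.9°) = 39.20° from the x-axis; with |UB| = 40.0, B = U + 40.0·(cos 39.20°, sin 39.20°) = (74.24, -2.692). UB is perpendicular to BA; with |BA| = 15.5 on the right of UB, A = B + 15.5·(0.6320, -0.7749) = (84.03, -14.70). Then |EA| = |A − E| = 85.31.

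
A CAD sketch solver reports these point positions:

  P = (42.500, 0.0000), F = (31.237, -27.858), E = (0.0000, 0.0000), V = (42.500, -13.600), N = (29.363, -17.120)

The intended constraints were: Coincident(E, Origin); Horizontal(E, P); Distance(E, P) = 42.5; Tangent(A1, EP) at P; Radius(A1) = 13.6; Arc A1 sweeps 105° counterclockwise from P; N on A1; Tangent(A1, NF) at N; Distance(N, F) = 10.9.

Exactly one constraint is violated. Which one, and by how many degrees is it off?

Tangent(A1, NF) at N — off by 5.10°.

E = (0.00, 0.00) ✓; E.y = 0.00, P.y = 0.00 ✓; |EP| = 42.50 ✓; ∠(VP, PE) = 90.00° ✓; |VP| = 13.60 ✓; bearing(V→N) − bearing(V→P) = 105.0° ✓; |VN| = 13.60 ✓; ∠(VN, NF) = 95.10° ✗; |NF| = 10.90 ✓.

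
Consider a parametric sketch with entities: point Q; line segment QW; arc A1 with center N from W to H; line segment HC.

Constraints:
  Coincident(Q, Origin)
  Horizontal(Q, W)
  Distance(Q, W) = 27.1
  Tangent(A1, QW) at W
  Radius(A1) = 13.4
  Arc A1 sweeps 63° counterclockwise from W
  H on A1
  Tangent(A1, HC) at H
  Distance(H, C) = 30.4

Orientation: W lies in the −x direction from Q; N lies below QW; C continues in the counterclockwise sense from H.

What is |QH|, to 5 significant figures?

39.719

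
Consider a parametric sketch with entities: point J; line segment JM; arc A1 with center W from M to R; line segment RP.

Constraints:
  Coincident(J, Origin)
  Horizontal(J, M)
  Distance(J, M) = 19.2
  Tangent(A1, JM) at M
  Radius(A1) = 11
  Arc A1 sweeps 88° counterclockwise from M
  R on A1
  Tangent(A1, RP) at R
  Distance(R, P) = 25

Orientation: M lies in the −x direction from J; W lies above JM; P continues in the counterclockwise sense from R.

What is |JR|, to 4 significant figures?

13.42

The tangent condition forces WM to be normal to JM, so W = M + (0, 11) = (-19.20, 11.00). On A1, M sits at bearing -90° from W; an 88° counterclockwise sweep puts R at bearing -2°, so R = W + 11.0·(cos -2°, sin -2°) = (-8.207, 10.62). Then |JR| = |R − J| = 13.42.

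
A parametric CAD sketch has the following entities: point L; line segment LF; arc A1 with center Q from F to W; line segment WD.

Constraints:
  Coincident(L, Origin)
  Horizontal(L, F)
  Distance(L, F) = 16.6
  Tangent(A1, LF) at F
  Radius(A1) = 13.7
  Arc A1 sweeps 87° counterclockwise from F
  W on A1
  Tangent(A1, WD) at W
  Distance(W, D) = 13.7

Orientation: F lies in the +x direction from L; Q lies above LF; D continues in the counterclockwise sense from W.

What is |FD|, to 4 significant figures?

30.30

L is at the origin; LF is horizontal with |LF| = 16.6 and F on the +x side, so F = (16.60, 0.000). A1 meets LF tangentially, so QF is at right angles to LF, so Q = F + (0, 13.7) = (16.60, 13.70). On A1, F sits at bearing -90° from Q; an 87° counterclockwise sweep puts W at bearing -3°, so W = Q + 13.7·(cos -3°, sin -3°) = (30.28, 12.98). Tangency of A1 to WD means the radius QW is perpendicular to WD, so WD runs along (−sin -3°, cos -3°); with |WD| = 13.7, D = (31.00, 26.66). Then |FD| = |D − F| = 30.30.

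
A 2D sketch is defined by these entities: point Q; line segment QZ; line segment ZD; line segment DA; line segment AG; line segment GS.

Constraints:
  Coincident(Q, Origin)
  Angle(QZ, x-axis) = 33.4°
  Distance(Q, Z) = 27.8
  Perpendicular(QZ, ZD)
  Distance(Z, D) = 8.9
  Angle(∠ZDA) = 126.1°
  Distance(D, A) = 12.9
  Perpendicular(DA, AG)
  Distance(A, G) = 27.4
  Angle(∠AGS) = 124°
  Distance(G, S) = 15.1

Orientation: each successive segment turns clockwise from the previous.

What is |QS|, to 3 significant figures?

20.8

Q is at the origin; QZ runs at 33.4° with length 27.8, so Z = (23.2, 15.3). The perpendicularity gives ZD at right angles to QZ, so ZD runs at -56.6°; with |ZD| = 8.9, D = (28.1, 7.87). ∠ZDA = 126.1° gives DA at -110° from the x-axis; with |DA| = 12.9, A = (23.6, -4.21). The perpendicularity gives AG at right angles to DA, so AG runs at 160°; with |AG| = 27.4, G = (-2.07, 5.39). ∠AGS = 124.0° gives GS at 104° from the x-axis; with |GS| = 15.1, S = (-5.60, 20.1). Then |QS| = |S − Q| = 20.8.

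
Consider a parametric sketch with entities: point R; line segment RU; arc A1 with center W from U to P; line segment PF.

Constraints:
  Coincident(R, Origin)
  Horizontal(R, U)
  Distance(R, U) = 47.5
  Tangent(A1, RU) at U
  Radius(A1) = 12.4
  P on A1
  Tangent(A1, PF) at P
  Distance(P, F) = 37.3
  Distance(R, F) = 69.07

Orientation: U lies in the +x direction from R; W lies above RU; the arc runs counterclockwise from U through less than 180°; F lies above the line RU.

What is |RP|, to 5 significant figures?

61.434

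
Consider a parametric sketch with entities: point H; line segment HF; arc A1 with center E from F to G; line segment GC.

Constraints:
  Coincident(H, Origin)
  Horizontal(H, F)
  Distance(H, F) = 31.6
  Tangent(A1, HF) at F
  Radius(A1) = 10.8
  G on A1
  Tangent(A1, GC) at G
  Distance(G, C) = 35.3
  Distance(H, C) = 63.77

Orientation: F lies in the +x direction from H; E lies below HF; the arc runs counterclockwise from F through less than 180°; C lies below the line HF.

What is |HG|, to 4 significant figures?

28.99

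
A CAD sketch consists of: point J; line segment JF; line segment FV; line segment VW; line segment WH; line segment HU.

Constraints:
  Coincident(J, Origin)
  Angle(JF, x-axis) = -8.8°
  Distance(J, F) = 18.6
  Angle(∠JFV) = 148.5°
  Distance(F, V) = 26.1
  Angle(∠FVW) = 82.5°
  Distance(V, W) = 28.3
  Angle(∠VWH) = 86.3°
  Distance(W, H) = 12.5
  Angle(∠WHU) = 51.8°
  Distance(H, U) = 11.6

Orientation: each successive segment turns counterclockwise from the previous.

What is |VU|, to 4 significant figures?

19.44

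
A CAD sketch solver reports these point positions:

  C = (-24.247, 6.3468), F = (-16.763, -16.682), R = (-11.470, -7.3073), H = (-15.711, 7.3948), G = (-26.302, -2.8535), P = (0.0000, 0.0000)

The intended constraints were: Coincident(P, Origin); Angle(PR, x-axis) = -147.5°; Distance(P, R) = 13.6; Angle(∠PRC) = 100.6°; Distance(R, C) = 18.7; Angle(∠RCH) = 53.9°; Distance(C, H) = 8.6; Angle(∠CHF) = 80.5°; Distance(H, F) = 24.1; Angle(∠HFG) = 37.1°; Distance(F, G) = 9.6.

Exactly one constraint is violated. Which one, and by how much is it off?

Distance(F, G) = 9.6 — off by 7.20.

P = (0.00, 0.00) ✓; PR at -147.5° ✓; |PR| = 13.60 ✓; ∠PRC = 100.6° ✓; |RC| = 18.70 ✓; ∠RCH = 53.90° ✓; |CH| = 8.600 ✓; ∠CHF = 80.50° ✓; |HF| = 24.10 ✓; ∠HFG = 37.10° ✓; |FG| = 16.80 ✗.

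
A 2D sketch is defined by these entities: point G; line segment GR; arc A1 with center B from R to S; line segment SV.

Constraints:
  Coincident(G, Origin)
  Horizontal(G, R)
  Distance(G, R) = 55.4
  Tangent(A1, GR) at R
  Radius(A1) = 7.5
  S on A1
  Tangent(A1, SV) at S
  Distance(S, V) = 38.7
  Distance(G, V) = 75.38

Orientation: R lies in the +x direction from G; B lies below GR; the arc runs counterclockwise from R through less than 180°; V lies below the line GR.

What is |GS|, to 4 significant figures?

49.16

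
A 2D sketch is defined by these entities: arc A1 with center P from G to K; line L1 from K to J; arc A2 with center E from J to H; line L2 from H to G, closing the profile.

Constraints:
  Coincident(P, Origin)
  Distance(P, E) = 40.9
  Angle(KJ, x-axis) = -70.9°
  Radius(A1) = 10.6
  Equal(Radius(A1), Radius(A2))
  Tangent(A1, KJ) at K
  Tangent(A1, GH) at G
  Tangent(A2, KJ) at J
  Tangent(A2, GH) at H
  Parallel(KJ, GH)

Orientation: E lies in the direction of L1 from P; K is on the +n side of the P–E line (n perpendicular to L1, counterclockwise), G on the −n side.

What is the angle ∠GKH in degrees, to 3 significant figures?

62.6°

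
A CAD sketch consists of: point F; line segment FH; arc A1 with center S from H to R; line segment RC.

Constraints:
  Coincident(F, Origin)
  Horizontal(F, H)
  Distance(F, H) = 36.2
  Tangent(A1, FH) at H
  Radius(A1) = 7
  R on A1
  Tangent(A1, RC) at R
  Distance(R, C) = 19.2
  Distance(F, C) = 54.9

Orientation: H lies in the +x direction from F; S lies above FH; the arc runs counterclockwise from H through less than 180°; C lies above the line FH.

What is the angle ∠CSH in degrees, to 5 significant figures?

135.78°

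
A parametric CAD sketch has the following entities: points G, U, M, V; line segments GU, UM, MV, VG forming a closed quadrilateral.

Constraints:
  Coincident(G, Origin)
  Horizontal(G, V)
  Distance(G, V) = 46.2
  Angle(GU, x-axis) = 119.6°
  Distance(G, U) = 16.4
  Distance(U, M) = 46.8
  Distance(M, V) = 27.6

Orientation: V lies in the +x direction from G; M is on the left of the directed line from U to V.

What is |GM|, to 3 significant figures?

45.4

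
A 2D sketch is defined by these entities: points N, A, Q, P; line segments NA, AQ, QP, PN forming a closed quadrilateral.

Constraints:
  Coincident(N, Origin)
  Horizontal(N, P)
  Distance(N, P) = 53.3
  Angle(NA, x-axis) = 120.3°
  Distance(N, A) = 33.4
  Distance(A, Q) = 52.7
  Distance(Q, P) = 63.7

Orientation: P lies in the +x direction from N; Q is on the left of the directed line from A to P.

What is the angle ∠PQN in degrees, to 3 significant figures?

49.3°

N is at the origin; NP is horizontal with |NP| = 53.3 and P in +x, so P = (53.3, 0). NA runs at 120.3° with |NA| = 33.4, so A = (-16.9, 28.8). Q is determined by |AQ| = 52.7 and |QP| = 63.7 together: it lies at the intersection of circle(A, 52.7) and circle(P, 63.7). With |AP| = 75.8, the foot of the radical line on AP is 29.5 from A and the perpendicular offset is √(52.7² − 29.5²) = 43.7. Taking the left-of-AP solution: Q = (27.0, 58.0).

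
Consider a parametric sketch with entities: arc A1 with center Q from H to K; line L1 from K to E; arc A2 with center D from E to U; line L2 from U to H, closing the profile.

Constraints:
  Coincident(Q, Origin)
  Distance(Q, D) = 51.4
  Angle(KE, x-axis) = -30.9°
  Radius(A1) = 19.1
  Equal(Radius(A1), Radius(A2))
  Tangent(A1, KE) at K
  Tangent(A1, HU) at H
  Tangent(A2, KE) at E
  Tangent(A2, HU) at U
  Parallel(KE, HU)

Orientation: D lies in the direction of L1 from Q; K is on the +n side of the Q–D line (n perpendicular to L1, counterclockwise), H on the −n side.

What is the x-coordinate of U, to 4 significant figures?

34.30

The slot axis is L1's direction at -30.9°, so u = (cos -30.9°, sin -30.9°) = (0.8581, -0.5135) and n = (−sin -30.9°, cos -30.9°) = (0.5135, 0.8581). Q is at the origin and D lies 51.4 along u from Q, so D = 51.4·u = (44.10, -26.40). Tangency of A1 to both parallel lines with radius 19.1 puts K and H at Q ± 19.1·n: K = (9.809, 16.39), H = (-9.809, -16.39). Equal radii place E and U the same way about D: E = D + 19.1·n = (53.91, -10.01), U = D − 19.1·n = (34.30, -42.79). So U.x = 34.30.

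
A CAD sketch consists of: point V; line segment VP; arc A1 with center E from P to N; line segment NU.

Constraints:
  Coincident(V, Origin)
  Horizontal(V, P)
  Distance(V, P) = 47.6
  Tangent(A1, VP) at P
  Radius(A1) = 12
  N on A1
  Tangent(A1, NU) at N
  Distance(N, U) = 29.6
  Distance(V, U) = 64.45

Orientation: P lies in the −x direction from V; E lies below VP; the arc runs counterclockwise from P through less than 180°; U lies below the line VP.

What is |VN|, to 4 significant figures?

60.98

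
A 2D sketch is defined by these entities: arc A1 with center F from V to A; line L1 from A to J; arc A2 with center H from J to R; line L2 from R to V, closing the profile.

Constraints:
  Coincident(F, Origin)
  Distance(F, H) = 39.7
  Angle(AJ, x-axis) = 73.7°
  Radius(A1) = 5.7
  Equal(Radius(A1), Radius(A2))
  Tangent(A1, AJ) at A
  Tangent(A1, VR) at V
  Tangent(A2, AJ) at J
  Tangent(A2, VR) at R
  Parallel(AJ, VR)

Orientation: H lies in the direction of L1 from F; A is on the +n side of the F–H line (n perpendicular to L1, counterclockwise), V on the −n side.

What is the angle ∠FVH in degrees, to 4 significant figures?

81.83°

F is at the origin and H lies 39.7 along u from F, so H = 39.7·u = (11.14, 38.10). Tangency of A1 to both parallel lines with radius 5.7 puts A and V at F ± 5.7·n: A = (-5.471, 1.600), V = (5.471, -1.600). Then cos ∠FVH = VF·VH / (|VF||VH|), giving 81.83°.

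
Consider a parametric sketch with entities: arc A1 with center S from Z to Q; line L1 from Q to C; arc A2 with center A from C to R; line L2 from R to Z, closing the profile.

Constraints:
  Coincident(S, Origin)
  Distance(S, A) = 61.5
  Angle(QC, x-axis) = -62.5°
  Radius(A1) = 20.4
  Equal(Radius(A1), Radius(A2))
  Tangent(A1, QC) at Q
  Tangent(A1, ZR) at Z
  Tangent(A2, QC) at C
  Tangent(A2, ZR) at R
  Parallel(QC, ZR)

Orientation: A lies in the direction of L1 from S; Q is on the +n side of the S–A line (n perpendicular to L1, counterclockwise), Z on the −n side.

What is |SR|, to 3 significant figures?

64.8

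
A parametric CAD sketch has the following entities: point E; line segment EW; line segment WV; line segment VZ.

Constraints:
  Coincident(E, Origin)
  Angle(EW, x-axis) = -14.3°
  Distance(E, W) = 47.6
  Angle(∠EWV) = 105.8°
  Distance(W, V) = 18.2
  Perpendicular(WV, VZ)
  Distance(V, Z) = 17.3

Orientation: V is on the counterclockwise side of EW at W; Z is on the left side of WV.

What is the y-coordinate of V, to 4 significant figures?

3.989

E is at the origin; EW runs at -14.3° with length 47.6, so W = 47.6·(cos -14.3°, sin -14.3°) = (46.13, -11.76). ∠EWV = 105.8°, so WV runs at -14.3° + (180° − 105.8°) = 59.90° from the x-axis; with |WV| = 18.2, V = W + 18.2·(cos 59.90°, sin 59.90°) = (55.25, 3.989). So V.y = 3.989.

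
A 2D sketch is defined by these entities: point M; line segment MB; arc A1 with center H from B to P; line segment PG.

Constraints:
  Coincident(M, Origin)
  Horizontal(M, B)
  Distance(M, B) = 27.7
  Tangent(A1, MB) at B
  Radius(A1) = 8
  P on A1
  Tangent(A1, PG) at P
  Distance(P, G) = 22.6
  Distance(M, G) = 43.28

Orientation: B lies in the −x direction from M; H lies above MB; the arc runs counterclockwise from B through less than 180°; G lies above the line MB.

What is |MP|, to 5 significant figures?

23.195

Checks: |HP| = 8.000 ✓; ∠(HP, PG) = 90.00° ✓; |PG| = 22.60 ✓; |MG| = 43.28 ✓.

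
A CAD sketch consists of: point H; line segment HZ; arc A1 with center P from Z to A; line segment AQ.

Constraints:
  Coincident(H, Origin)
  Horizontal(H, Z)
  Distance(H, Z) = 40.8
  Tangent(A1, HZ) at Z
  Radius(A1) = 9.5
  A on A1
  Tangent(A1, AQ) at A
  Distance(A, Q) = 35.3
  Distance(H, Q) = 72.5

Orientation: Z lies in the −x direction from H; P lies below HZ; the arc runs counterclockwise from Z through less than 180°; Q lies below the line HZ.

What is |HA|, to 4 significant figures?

50.35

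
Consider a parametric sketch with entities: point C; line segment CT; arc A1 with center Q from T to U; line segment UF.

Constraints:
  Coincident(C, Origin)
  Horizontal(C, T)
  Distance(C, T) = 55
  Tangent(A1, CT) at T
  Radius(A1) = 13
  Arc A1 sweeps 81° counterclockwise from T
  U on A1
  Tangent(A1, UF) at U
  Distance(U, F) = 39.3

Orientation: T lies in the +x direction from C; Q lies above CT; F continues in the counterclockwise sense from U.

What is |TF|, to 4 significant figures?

53.28

C is at the origin; CT is horizontal with |CT| = 55.0 and T on the +x side, so T = (55.00, 0.000). Tangency of A1 to CT means the radius QT is perpendicular to CT, so Q = T + (0, 13) = (55.00, 13.00). On A1, T sits at bearing -90° from Q; an 81° counterclockwise sweep puts U at bearing -9°, so U = Q + 13.0·(cos -9°, sin -9°) = (67.84, 10.97). Since A1 is tangent to UF there, QU ⟂ UF, so UF runs along (−sin -9°, cos -9°); with |UF| = 39.3, F = (73.99, 49.78). Then |TF| = |F − T| = 53.28.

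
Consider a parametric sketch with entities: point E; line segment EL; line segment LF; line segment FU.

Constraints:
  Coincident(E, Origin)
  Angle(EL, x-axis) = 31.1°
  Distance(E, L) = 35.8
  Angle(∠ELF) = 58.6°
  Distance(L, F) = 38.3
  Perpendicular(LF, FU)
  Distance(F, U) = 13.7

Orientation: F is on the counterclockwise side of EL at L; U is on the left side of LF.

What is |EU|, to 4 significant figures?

25.89

E is at the origin; EL runs at 31.1° with length 35.8, so L = 35.8·(cos 31.1°, sin 31.1°) = (30.65, 18.49). ∠ELF = 58.6°, so LF runs at 31.1° + (180° − 58.6°) = 152.5° from the x-axis; with |LF| = 38.3, F = L + 38.3·(cos 152.5°, sin 152.5°) = (-3.318, 36.18). LF ⟂ FU; with |FU| = 13.7 on the left of LF, U = F + 13.7·(-0.4617, -0.8870) = (-9.644, 24.02). Then |EU| = |U − E| = 25.89.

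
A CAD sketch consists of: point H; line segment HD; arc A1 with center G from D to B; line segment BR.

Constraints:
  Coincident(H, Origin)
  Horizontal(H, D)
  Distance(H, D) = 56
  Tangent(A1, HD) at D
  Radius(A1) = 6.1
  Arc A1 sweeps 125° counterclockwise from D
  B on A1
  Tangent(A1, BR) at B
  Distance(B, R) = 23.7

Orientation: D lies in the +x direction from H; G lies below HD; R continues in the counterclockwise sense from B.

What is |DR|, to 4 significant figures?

30.26

H is at the origin; HD is horizontal with |HD| = 56.0 and D on the +x side, so D = (56.00, 0.000). A1 meets HD tangentially, so GD is at right angles to HD, so G = D + (0, -6.1) = (56.00, -6.100). On A1, D sits at bearing 90° from G; a 125° counterclockwise sweep puts B at bearing 215°, so B = G + 6.1·(cos 215°, sin 215°) = (51.00, -9.599). A1 meets BR tangentially, so GB is at right angles to BR, so BR runs along (−sin 215°, cos 215°); with |BR| = 23.7, R = (64.60, -29.01). Then |DR| = |R − D| = 30.26.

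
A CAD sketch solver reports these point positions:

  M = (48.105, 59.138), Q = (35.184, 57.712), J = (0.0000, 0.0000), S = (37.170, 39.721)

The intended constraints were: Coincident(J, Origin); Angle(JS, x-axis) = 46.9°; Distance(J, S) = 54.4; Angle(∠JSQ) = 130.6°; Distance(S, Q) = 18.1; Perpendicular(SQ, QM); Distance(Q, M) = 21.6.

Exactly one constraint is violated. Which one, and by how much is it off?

Distance(Q, M) = 21.6 — off by 8.60.

J = (0.00, 0.00) ✓; JS at 46.90° ✓; |JS| = 54.40 ✓; ∠JSQ = 130.6° ✓; |SQ| = 18.10 ✓; ∠(SQ, QM) = 90.00° ✓; |QM| = 13.00 ✗.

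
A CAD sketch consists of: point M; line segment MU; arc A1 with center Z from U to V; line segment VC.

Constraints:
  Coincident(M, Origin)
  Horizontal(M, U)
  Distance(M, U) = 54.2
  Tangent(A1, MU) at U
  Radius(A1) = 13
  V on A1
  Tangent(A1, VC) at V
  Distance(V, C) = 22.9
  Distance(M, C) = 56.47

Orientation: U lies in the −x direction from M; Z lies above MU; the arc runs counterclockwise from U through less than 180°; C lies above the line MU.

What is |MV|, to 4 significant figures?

43.52

M is at the origin; MU is horizontal with |MU| = 54.2 and U on the −x side, so U = (-54.20, 0.000). The tangent condition forces ZU to be normal to MU, so Z = U + (0, 13) = (-54.20, 13.00). Since ZV ⟂ VC (tangency), |ZC| = √(13.0² + 22.9²) = 26.33 regardless of where V sits on A1. So C lies on both circle(M, 56.47) and circle(Z, 26.33); the above-MU intersection is C = (-42.86, 36.77). V is the foot of the tangent from C: V = (-41.23, 13.92).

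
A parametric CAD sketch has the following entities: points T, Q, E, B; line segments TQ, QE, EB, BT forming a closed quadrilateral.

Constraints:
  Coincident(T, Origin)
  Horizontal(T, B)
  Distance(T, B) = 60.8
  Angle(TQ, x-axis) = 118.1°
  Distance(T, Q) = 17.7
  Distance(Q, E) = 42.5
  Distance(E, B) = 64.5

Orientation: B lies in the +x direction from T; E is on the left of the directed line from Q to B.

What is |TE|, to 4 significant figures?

52.00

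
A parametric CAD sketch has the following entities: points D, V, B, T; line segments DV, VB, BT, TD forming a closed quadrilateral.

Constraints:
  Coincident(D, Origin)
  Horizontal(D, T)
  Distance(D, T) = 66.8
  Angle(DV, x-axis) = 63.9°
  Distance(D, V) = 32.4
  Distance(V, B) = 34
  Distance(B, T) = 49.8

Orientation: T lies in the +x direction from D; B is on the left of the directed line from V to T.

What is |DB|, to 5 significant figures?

62.995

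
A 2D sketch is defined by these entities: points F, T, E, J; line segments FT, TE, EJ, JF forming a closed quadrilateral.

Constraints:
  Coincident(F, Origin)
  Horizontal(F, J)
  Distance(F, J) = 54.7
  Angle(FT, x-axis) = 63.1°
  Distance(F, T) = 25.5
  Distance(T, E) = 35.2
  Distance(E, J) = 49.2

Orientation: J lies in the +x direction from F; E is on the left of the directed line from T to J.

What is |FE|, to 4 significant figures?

59.68

Checks: |TE| = 35.20 ✓; |EJ| = 49.20 ✓.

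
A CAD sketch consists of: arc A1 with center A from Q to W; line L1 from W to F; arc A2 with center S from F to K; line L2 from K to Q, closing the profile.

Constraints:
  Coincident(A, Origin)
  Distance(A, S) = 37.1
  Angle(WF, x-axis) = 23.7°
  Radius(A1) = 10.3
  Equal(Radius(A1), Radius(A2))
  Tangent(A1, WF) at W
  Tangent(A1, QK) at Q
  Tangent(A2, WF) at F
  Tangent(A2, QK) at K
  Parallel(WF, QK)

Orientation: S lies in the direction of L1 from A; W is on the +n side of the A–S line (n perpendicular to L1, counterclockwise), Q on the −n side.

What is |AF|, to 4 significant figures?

38.50

The slot axis is L1's direction at 23.7°, so u = (cos 23.7°, sin 23.7°) = (0.9157, 0.4019) and n = (−sin 23.7°, cos 23.7°) = (-0.4019, 0.9157). A is at the origin and S lies 37.1 along u from A, so S = 37.1·u = (33.97, 14.91). Tangency of A1 to both parallel lines with radius 10.3 puts W and Q at A ± 10.3·n: W = (-4.140, 9.431), Q = (4.140, -9.431). Equal radii place F and K the same way about S: F = S + 10.3·n = (29.83, 24.34), K = S − 10.3·n = (38.11, 5.481). Then |AF| = |F − A| = 38.50.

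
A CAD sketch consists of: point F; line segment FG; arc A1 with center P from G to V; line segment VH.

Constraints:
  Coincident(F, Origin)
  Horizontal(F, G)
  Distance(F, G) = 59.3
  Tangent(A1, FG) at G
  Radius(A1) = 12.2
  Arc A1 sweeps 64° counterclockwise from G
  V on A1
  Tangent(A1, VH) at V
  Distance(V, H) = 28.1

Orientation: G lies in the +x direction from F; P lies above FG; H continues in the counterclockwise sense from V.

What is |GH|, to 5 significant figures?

39.662

F is at the origin; FG is horizontal with |FG| = 59.3 and G on the +x side, so G = (59.300, 0.0000). Tangency of A1 to FG means the radius PG is perpendicular to FG, so P = G + (0, 12.2) = (59.300, 12.200). On A1, G sits at bearing -90° from P; a 64° counterclockwise sweep puts V at bearing -26°, so V = P + 12.2·(cos -26°, sin -26°) = (70.265, 6.8519). The tangent condition forces PV to be normal to VH, so VH runs along (−sin -26°, cos -26°); with |VH| = 28.1, H = (82.584, 32.108). Then |GH| = |H − G| = 39.662.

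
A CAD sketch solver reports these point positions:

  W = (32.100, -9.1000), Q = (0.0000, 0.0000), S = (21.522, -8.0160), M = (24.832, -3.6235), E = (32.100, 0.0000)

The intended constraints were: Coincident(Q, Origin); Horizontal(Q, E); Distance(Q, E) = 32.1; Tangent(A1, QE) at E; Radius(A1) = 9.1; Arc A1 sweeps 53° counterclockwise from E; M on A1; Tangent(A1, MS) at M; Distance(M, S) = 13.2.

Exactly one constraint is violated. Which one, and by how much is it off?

Distance(M, S) = 13.2 — off by 7.70.

Q = (0.00, 0.00) ✓; Q.y = 0.00, E.y = 0.00 ✓; |QE| = 32.10 ✓; ∠(WE, EQ) = 90.00° ✓; |WE| = 9.100 ✓; bearing(W→M) − bearing(W→E) = 53.00° ✓; |WM| = 9.100 ✓; ∠(WM, MS) = 90.00° ✓; |MS| = 5.500 ✗.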